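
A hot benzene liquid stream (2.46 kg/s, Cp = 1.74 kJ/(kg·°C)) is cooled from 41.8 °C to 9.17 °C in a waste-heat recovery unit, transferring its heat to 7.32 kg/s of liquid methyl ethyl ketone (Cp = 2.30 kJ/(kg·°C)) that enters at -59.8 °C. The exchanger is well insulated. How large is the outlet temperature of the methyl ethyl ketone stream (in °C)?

T_c,out = -51.5 °C

Heat released by hot stream: Q = 2.46 × 1.74 × (41.8 − 9.17) = 139.67 kJ/s
Energy balance on cold side (adiabatic exchanger): Q = ṁ_c·Cp_c·(T_c,out − T_c,in)
T_c,out = -59.8 + 139.67/(7.32 × 2.30) = -51.504 °C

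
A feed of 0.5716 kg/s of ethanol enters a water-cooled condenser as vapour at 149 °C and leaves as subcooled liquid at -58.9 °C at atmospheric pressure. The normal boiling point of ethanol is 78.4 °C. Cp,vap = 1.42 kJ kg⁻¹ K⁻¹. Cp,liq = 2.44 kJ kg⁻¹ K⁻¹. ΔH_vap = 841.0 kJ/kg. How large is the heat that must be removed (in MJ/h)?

vapour 149→78.4 °C: -100.25 kJ/kg
condensation at 78.4 °C: -841 kJ/kg
liquid 78.4→-58.9 °C: -335.01 kJ/kg
Δh = -100.25 + -841 + -335.01 = -1276.3 kJ/kg
Q = ṁ·Δh = 0.5716 kg/s × -1276.3 kJ/kg = -729.51 kJ/s
|Q| = 729.51 kW = 2626.2 MJ/h

Q_c = 2630 MJ/h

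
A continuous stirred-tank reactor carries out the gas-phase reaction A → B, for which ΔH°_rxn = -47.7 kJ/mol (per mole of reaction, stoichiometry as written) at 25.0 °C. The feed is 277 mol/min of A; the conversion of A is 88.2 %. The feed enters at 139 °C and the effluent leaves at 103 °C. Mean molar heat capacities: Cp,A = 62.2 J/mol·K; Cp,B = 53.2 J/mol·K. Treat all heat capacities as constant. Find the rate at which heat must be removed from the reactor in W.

Extent of reaction ξ = 0.882 × 277 = 244.31 mol/min
Reaction term: ξ·ΔH°_rxn = 244.31 × -47.7 = -11654 kJ/min
Sensible, feed 139→25 °C: -1964.2 kJ/min
Outlet flows (mol/min): A 32.686, B 244.31
Sensible, products 25→103 °C: 1172.4 kJ/min
Q = ΔH = -12446 kJ/min = -207.43 kW
Heat removed = 207430 W

Q_out = 207000 W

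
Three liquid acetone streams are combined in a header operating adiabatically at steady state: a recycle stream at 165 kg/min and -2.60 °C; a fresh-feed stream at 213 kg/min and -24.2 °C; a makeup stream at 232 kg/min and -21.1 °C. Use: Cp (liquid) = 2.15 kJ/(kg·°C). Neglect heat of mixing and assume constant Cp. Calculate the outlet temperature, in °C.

T_out = -17.2 °C

No heat crosses the boundary, so H_out = H_in.
Σ ṁᵢCp,ᵢTᵢ = 165×2.15×-2.60 + 213×2.15×-24.2 + 232×2.15×-21.1 = -22529
Σ ṁᵢCp,ᵢ = 165×2.15 + 213×2.15 + 232×2.15 = 1311.5
T_out = -22529 / 1311.5 = -17.178 °C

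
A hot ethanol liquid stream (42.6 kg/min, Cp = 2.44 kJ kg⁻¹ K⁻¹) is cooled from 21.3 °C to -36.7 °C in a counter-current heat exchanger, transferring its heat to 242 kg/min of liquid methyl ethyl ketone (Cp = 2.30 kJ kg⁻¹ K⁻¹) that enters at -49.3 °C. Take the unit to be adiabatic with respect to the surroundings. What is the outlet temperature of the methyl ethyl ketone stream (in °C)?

Heat released by hot stream: Q = 42.6 × 2.44 × (21.3 − -36.7) = 6028.8 kJ/min
Energy balance on cold side (adiabatic exchanger): Q = ṁ_c·Cp_c·(T_c,out − T_c,in)
T_c,out = -49.3 + 6028.8/(242 × 2.30) = -38.469 °C

T_c,out = -38.5 °C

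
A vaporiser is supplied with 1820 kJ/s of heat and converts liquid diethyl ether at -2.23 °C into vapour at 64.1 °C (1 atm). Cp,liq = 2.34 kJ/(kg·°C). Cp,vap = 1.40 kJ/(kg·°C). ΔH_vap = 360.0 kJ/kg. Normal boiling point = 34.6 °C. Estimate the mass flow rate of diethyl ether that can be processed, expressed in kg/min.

Δh = 2.34×(34.6−-2.23) + 360.0 + 1.40×(64.1−34.6) = 487.48 kJ/kg
Q = 1820 kJ/s = 1820 kJ/s = 109200 kJ/min
ṁ = Q/Δh = 109200 / 487.48 = 224.01 kg/min

ṁ = 224 kg/min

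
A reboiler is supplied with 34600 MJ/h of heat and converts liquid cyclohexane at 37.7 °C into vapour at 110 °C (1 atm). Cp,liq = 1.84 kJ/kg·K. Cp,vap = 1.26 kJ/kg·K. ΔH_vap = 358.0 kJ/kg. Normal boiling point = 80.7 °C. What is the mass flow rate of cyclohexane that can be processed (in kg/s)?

Δh = 1.84×(80.7−37.7) + 358.0 + 1.26×(110−80.7) = 474.04 kJ/kg
Q = 34600 MJ/h = 9611.1 kJ/s = 9611.1 kJ/s
ṁ = Q/Δh = 9611.1 / 474.04 = 20.275 kg/s

ṁ = 20.3 kg/s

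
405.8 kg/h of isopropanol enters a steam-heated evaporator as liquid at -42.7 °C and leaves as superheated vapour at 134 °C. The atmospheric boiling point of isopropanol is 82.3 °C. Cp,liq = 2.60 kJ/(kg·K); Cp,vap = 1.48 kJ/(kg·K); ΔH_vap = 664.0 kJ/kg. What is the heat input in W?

liquid -42.7→82.3 °C: 325 kJ/kg
vaporisation at 82.3 °C: 664 kJ/kg
vapour 82.3→134 °C: 76.516 kJ/kg
Δh = 325 + 664 + 76.516 = 1065.5 kJ/kg
Q = ṁ·Δh = 405.8 kg/h × 1065.5 kJ/kg = 432390 kJ/h
|Q| = 120.11 kW = 120110 W

Q = 120000 W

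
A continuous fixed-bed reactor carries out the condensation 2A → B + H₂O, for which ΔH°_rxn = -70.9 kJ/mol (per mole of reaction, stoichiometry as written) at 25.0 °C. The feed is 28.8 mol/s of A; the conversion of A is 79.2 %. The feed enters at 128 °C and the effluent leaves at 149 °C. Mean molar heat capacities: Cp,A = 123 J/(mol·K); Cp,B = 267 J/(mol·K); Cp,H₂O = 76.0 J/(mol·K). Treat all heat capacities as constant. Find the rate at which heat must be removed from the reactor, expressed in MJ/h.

Extent of reaction ξ = 0.792 × 28.8 / 2 = 11.405 mol/s
Reaction term: ξ·ΔH°_rxn = 11.405 × -70.9 = -808.6 kJ/s
Sensible, feed 128→25 °C: -364.87 kJ/s
Outlet flows (mol/s): A 5.9904, B 11.405, H₂O 11.405
Sensible, products 25→149 °C: 576.43 kJ/s
Q = ΔH = -597.03 kJ/s = -597.03 kW
Heat removed = 2149.3 MJ/h

Q_out = 2150 MJ/h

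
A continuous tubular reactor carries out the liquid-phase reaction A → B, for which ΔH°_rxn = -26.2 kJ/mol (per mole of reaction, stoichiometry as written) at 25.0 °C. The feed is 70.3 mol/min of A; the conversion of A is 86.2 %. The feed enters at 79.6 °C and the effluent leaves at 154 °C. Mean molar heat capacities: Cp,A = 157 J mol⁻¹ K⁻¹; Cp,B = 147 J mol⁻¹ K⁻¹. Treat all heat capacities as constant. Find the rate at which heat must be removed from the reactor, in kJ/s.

Extent of reaction ξ = 0.862 × 70.3 = 60.599 mol/min
Reaction term: ξ·ΔH°_rxn = 60.599 × -26.2 = -1587.7 kJ/min
Sensible, feed 79.6→25 °C: -602.63 kJ/min
Outlet flows (mol/min): A 9.7014, B 60.599
Sensible, products 25→154 °C: 1345.6 kJ/min
Q = ΔH = -844.7 kJ/min = -14.078 kW
Heat removed = 14.078 kJ/s

Q_out = 14.1 kJ/s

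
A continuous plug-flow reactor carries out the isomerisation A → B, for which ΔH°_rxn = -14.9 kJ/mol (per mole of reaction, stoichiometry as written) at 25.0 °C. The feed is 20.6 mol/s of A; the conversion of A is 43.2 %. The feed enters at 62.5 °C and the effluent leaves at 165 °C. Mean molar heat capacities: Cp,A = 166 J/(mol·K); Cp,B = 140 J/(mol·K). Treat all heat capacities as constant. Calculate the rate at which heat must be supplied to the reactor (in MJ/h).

Q_in = 668 MJ/h

Extent of reaction ξ = 0.432 × 20.6 = 8.8992 mol/s
Reaction term: ξ·ΔH°_rxn = 8.8992 × -14.9 = -132.6 kJ/s
Sensible, feed 62.5→25 °C: -128.24 kJ/s
Outlet flows (mol/s): A 11.701, B 8.8992
Sensible, products 25→165 °C: 446.35 kJ/s
Q = ΔH = 185.52 kJ/s = 185.52 kW
Heat supplied = 667.86 MJ/h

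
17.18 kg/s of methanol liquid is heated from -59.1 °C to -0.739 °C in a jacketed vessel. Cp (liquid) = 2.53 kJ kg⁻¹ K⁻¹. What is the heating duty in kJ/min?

Q = 152000 kJ/min

Q = ṁ·Cp·ΔT = 17.18 × 2.53 × (-0.739 − -59.1) = 2536.7 kJ/s
Heating duty = 152200 kJ/min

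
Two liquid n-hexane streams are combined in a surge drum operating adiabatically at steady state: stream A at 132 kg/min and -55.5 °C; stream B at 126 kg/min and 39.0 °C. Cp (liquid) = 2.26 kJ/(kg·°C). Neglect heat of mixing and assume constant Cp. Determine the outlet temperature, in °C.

Energy balance with Q = 0: Σ ṁᵢCp,ᵢ(T_out − Tᵢ) = 0
T_out = Σ ṁᵢCp,ᵢTᵢ / Σ ṁᵢCp,ᵢ
      = -5451.1 / 583.08 = -9.3488 °C

T_out = -9.35 °C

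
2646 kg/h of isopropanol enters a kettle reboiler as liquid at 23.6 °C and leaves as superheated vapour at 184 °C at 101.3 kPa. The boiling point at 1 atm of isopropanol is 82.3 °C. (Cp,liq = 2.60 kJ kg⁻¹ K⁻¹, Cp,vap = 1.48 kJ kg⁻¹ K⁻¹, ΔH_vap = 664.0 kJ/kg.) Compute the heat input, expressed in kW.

Q = 711 kW

liquid 23.6→82.3 °C: 152.62 kJ/kg
vaporisation at 82.3 °C: 664 kJ/kg
vapour 82.3→184 °C: 150.52 kJ/kg
Δh = 152.62 + 664 + 150.52 = 967.14 kJ/kg
Q = ṁ·Δh = 2646 kg/h × 967.14 kJ/kg = 2.559e+06 kJ/h
|Q| = 710.84 kW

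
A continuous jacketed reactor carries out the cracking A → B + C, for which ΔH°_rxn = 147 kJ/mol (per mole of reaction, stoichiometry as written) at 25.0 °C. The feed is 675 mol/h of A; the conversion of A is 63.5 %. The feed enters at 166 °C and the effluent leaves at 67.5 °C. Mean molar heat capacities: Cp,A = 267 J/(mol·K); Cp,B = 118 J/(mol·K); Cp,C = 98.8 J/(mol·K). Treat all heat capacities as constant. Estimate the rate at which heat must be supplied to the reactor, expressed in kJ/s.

Q_in = 12.3 kJ/s

Extent of reaction ξ = 0.635 × 675 = 428.62 mol/h
Reaction term: ξ·ΔH°_rxn = 428.62 × 147 = 63008 kJ/h
Sensible, feed 166→25 °C: -25412 kJ/h
Outlet flows (mol/h): A 246.38, B 428.62, C 428.62
Sensible, products 25→67.5 °C: 6745.1 kJ/h
Q = ΔH = 44341 kJ/h = 12.317 kW
Heat supplied = 12.317 kJ/s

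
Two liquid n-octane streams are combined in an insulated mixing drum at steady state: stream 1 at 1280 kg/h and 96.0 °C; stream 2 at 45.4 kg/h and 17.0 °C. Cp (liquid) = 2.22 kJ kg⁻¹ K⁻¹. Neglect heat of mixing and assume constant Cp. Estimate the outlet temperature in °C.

Energy balance with Q = 0: Σ ṁᵢCp,ᵢ(T_out − Tᵢ) = 0
Σ ṁᵢCp,ᵢTᵢ = 1280×2.22×96.0 + 45.4×2.22×17.0 = 274510
Σ ṁᵢCp,ᵢ = 1280×2.22 + 45.4×2.22 = 2942.4
T_out = 274510 / 2942.4 = 93.294 °C

T_out = 93.3 °C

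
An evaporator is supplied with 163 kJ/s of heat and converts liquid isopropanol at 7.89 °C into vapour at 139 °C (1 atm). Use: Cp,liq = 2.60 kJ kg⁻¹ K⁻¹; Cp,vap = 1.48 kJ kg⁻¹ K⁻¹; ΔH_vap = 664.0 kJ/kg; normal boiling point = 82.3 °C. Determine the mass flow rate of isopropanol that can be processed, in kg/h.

ṁ = 623 kg/h

Δh = 2.60×(82.3−7.89) + 664.0 + 1.48×(139−82.3) = 941.38 kJ/kg
Q = 163 kJ/s = 163 kJ/s = 586800 kJ/h
ṁ = Q/Δh = 586800 / 941.38 = 623.34 kg/h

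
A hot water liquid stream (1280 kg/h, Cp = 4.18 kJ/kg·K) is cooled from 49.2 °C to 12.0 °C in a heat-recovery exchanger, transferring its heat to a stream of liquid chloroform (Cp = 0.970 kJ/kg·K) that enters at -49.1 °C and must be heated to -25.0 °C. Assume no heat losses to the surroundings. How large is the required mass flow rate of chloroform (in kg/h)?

Heat released by hot stream: Q = 1280 × 4.18 × (49.2 − 12.0) = 199030 kJ/h
Energy balance on cold side (adiabatic exchanger): Q = ṁ_c·Cp_c·(T_c,out − T_c,in)
ṁ_c = 199030 / [0.970 × (-25.0 − -49.1)] = 8514.1 kg/h

ṁ_c = 8510 kg/h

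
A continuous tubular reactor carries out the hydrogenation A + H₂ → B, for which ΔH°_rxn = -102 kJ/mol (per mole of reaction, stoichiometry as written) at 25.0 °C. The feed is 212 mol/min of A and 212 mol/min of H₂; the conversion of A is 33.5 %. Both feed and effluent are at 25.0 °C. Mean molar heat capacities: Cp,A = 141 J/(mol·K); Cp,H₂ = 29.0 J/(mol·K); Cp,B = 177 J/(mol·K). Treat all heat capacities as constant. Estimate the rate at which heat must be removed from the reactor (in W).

Extent of reaction ξ = 0.335 × 212 = 71.02 mol/min
Reaction term: ξ·ΔH°_rxn = 71.02 × -102 = -7244 kJ/min
Q = ΔH = -7244 kJ/min = -120.73 kW
Heat removed = 120730 W

Q_out = 121000 W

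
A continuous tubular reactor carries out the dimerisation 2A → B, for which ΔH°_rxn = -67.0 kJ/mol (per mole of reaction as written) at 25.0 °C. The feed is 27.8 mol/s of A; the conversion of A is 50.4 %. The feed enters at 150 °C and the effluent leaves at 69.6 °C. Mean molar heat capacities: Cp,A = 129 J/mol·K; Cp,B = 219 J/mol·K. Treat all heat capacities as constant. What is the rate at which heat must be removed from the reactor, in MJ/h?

Q_out = 2770 MJ/h

Extent of reaction ξ = 0.504 × 27.8 / 2 = 7.0056 mol/s
Reaction term: ξ·ΔH°_rxn = 7.0056 × -67.0 = -469.38 kJ/s
Sensible, feed 150→25 °C: -448.28 kJ/s
Outlet flows (mol/s): A 13.789, B 7.0056
Sensible, products 25→69.6 °C: 147.76 kJ/s
Q = ΔH = -769.89 kJ/s = -769.89 kW
Heat removed = 2771.6 MJ/h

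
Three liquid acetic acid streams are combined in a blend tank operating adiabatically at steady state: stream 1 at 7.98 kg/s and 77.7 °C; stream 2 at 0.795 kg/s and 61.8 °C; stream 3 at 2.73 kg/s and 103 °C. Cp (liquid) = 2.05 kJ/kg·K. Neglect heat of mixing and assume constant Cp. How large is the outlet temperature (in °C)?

T_out = 82.6 °C

Adiabatic, steady state ⇒ Σ ṁᵢCp,ᵢ(T_out − Tᵢ) = 0
T_out = Σ ṁᵢCp,ᵢTᵢ / Σ ṁᵢCp,ᵢ
      = 1948.3 / 23.585 = 82.605 °C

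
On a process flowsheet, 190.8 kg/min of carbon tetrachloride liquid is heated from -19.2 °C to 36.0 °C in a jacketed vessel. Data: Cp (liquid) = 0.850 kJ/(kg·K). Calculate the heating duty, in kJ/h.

Q = ṁ·Cp·ΔT = 190.8 × 0.850 × (36.0 − -19.2) = 8952.3 kJ/min
Converting: 8952.3 / 60 s = 149.21 kW
Heating duty = 537140 kJ/h

Q = 537000 kJ/h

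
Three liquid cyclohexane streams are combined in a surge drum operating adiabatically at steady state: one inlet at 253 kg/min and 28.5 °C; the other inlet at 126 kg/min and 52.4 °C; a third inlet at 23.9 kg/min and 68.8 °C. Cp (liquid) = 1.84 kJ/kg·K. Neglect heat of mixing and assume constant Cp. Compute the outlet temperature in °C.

T_out = 38.4 °C

Adiabatic, steady state ⇒ Σ ṁᵢCp,ᵢ(T_out − Tᵢ) = 0
Σ ṁᵢCp,ᵢTᵢ = 253×1.84×28.5 + 126×1.84×52.4 + 23.9×1.84×68.8 = 28441
Σ ṁᵢCp,ᵢ = 253×1.84 + 126×1.84 + 23.9×1.84 = 741.34
T_out = 28441 / 741.34 = 38.365 °C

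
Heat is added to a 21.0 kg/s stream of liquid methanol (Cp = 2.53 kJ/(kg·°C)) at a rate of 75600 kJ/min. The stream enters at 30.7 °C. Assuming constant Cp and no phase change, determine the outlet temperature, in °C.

Q = 75600 kJ/min = 1260 kJ/s
ΔT = Q/(ṁ·Cp) = 1260/(21.0×2.53) = 23.715 K
T_out = 30.7 + 23.715 = 54.415 °C

T_out = 54.4 °C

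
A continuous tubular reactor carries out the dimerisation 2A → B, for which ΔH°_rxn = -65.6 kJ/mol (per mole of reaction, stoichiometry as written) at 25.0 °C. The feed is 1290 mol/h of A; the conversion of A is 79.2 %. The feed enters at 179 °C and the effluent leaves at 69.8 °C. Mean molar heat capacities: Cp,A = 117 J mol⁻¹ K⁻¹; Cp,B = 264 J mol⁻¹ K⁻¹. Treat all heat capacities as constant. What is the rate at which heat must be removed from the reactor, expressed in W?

Q_out = 13700 W

Extent of reaction ξ = 0.792 × 1290 / 2 = 510.84 mol/h
Reaction term: ξ·ΔH°_rxn = 510.84 × -65.6 = -33511 kJ/h
Sensible, feed 179→25 °C: -23243 kJ/h
Outlet flows (mol/h): A 268.32, B 510.84
Sensible, products 25→69.8 °C: 7448.2 kJ/h
Q = ΔH = -49306 kJ/h = -13.696 kW
Heat removed = 13696 W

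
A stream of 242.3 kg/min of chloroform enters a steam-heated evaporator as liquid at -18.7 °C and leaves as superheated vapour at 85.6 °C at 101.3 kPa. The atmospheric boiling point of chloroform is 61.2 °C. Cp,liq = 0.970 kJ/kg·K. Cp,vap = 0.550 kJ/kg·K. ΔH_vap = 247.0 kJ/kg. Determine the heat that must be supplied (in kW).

liquid -18.7→61.2 °C: 77.503 kJ/kg
vaporisation at 61.2 °C: 247 kJ/kg
vapour 61.2→85.6 °C: 13.42 kJ/kg
Δh = 77.503 + 247 + 13.42 = 337.92 kJ/kg
Q = ṁ·Δh = 242.3 kg/min × 337.92 kJ/kg = 81879 kJ/min
|Q| = 1364.6 kW

Q = 1360 kW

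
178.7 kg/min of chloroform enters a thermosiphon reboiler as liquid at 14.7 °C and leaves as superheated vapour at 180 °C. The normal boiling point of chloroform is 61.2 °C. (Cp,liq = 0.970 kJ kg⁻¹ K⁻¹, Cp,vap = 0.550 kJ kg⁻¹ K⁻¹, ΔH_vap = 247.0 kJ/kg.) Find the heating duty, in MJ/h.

Q = 3830 MJ/h

liquid 14.7→61.2 °C: 45.105 kJ/kg
vaporisation at 61.2 °C: 247 kJ/kg
vapour 61.2→180 °C: 65.34 kJ/kg
Δh = 45.105 + 247 + 65.34 = 357.44 kJ/kg
Q = ṁ·Δh = 178.7 kg/min × 357.44 kJ/kg = 63875 kJ/min
|Q| = 1064.6 kW = 3832.5 MJ/h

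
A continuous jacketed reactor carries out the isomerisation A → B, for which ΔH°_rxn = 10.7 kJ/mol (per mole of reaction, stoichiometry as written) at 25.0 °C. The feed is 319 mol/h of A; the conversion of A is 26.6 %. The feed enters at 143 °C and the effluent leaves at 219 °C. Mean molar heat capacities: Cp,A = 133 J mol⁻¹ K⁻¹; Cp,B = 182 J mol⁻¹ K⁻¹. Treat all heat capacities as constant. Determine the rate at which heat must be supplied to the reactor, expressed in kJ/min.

Q_in = 82.3 kJ/min

Extent of reaction ξ = 0.266 × 319 = 84.854 mol/h
Reaction term: ξ·ΔH°_rxn = 84.854 × 10.7 = 907.94 kJ/h
Sensible, feed 143→25 °C: -5006.4 kJ/h
Outlet flows (mol/h): A 234.15, B 84.854
Sensible, products 25→219 °C: 9037.5 kJ/h
Q = ΔH = 4939 kJ/h = 1.3719 kW
Heat supplied = 82.317 kJ/min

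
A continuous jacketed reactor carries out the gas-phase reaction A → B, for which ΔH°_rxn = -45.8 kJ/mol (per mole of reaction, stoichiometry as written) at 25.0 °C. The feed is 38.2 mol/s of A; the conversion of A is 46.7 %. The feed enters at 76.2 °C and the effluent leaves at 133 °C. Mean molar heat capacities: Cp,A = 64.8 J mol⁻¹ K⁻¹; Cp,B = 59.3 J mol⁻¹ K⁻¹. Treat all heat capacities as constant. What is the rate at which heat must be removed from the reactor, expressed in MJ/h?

Q_out = 2470 MJ/h

Extent of reaction ξ = 0.467 × 38.2 = 17.839 mol/s
Reaction term: ξ·ΔH°_rxn = 17.839 × -45.8 = -817.04 kJ/s
Sensible, feed 76.2→25 °C: -126.74 kJ/s
Outlet flows (mol/s): A 20.361, B 17.839
Sensible, products 25→133 °C: 256.74 kJ/s
Q = ΔH = -687.04 kJ/s = -687.04 kW
Heat removed = 2473.3 MJ/h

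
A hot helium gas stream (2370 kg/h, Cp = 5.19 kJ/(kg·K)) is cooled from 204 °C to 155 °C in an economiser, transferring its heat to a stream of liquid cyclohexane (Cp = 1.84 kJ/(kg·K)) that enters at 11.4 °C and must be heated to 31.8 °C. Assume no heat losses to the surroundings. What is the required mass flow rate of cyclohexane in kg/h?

ṁ_c = 16100 kg/h

Heat released by hot stream: Q = 2370 × 5.19 × (204 − 155) = 602710 kJ/h
Energy balance on cold side (adiabatic exchanger): Q = ṁ_c·Cp_c·(T_c,out − T_c,in)
ṁ_c = 602710 / [1.84 × (31.8 − 11.4)] = 16057 kg/h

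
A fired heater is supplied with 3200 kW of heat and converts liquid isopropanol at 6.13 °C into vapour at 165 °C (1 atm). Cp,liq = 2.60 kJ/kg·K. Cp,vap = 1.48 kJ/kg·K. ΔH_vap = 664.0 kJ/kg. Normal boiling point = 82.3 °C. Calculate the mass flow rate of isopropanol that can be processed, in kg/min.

ṁ = 195 kg/min

Δh = 2.60×(82.3−6.13) + 664.0 + 1.48×(165−82.3) = 984.44 kJ/kg
Q = 3200 kW = 3200 kJ/s = 192000 kJ/min
ṁ = Q/Δh = 192000 / 984.44 = 195.04 kg/min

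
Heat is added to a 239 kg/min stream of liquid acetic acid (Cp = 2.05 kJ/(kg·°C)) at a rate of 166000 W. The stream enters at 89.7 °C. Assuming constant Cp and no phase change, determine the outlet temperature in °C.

T_out = 110 °C

Q = 166000 W = 9960 kJ/min
ΔT = Q/(ṁ·Cp) = 9960/(239×2.05) = 20.329 K
T_out = 89.7 + 20.329 = 110.03 °C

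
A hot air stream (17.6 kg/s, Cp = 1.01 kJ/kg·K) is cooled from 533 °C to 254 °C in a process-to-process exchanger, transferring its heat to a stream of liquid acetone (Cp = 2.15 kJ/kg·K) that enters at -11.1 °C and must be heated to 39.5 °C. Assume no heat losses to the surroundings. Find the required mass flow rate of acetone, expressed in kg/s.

Heat released by hot stream: Q = 17.6 × 1.01 × (533 − 254) = 4959.5 kJ/s
Energy balance on cold side (adiabatic exchanger): Q = ṁ_c·Cp_c·(T_c,out − T_c,in)
ṁ_c = 4959.5 / [2.15 × (39.5 − -11.1)] = 45.588 kg/s

ṁ_c = 45.6 kg/s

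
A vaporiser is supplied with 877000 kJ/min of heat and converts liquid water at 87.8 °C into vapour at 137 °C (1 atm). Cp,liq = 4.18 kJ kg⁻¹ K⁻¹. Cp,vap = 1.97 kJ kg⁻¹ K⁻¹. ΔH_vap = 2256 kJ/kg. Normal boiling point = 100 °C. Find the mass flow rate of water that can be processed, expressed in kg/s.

ṁ = 6.14 kg/s

Δh = 4.18×(100−87.8) + 2256 + 1.97×(137−100) = 2379.9 kJ/kg
Q = 877000 kJ/min = 14617 kJ/s = 14617 kJ/s
ṁ = Q/Δh = 14617 / 2379.9 = 6.1418 kg/s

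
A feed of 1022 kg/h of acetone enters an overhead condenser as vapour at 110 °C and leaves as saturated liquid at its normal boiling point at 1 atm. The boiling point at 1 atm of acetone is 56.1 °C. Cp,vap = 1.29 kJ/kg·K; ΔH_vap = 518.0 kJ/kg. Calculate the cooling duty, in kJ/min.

Q_c = 10000 kJ/min

vapour 110→56.1 °C: -69.531 kJ/kg
condensation at 56.1 °C: -518 kJ/kg
Δh = -69.531 + -518 = -587.53 kJ/kg
Q = ṁ·Δh = 1022 kg/h × -587.53 kJ/kg = -600460 kJ/h
|Q| = 166.79 kW = 10008 kJ/min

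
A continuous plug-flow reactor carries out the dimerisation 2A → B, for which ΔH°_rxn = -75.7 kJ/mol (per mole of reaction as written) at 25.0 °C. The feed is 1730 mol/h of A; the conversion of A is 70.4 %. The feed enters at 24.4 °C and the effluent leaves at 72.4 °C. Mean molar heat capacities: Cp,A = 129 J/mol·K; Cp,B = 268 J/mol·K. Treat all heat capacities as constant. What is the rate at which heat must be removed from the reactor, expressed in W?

Q_out = 9750 W

Extent of reaction ξ = 0.704 × 1730 / 2 = 608.96 mol/h
Reaction term: ξ·ΔH°_rxn = 608.96 × -75.7 = -46098 kJ/h
Sensible, feed 24.4→25 °C: 133.9 kJ/h
Outlet flows (mol/h): A 512.08, B 608.96
Sensible, products 25→72.4 °C: 10867 kJ/h
Q = ΔH = -35097 kJ/h = -9.7493 kW
Heat removed = 9749.3 W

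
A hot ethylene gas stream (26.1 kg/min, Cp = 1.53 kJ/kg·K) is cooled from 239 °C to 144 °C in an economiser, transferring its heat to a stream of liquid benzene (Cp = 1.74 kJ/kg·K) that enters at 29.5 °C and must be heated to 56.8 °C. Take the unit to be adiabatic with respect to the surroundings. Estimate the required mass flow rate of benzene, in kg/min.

Heat released by hot stream: Q = 26.1 × 1.53 × (239 − 144) = 3793.6 kJ/min
Energy balance on cold side (adiabatic exchanger): Q = ṁ_c·Cp_c·(T_c,out − T_c,in)
ṁ_c = 3793.6 / [1.74 × (56.8 − 29.5)] = 79.863 kg/min

ṁ_c = 79.9 kg/min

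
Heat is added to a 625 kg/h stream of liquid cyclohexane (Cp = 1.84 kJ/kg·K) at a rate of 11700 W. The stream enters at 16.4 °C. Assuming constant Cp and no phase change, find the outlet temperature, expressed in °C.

Q = 11700 W = 42120 kJ/h
ΔT = Q/(ṁ·Cp) = 42120/(625×1.84) = 36.626 K
T_out = 16.4 + 36.626 = 53.026 °C

T_out = 53.0 °C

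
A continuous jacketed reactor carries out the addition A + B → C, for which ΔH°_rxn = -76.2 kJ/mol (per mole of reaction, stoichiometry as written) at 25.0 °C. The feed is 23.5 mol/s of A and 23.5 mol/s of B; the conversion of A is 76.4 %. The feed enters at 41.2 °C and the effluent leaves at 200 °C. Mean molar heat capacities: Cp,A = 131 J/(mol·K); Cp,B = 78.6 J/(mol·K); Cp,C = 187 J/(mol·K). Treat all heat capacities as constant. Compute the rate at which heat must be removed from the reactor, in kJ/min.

Q_out = 39400 kJ/min

Extent of reaction ξ = 0.764 × 23.5 = 17.954 mol/s
Reaction term: ξ·ΔH°_rxn = 17.954 × -76.2 = -1368.1 kJ/s
Sensible, feed 41.2→25 °C: -79.795 kJ/s
Outlet flows (mol/s): A 5.546, B 5.546, C 17.954
Sensible, products 25→200 °C: 790.97 kJ/s
Q = ΔH = -656.92 kJ/s = -656.92 kW
Heat removed = 39415 kJ/min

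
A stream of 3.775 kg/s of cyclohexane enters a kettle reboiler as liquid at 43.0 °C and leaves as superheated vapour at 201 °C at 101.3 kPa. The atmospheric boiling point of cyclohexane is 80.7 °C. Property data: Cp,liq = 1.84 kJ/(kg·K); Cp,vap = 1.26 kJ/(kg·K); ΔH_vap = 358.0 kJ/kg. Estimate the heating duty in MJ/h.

Q = 7870 MJ/h

liquid 43.0→80.7 °C: 69.368 kJ/kg
vaporisation at 80.7 °C: 358 kJ/kg
vapour 80.7→201 °C: 151.58 kJ/kg
Δh = 69.368 + 358 + 151.58 = 578.95 kJ/kg
Q = ṁ·Δh = 3.775 kg/s × 578.95 kJ/kg = 2185.5 kJ/s
|Q| = 2185.5 kW = 7867.9 MJ/h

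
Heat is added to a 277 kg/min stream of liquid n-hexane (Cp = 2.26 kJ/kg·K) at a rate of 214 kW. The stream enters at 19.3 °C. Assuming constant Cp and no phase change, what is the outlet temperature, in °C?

T_out = 39.8 °C

Q = 214 kW = 12840 kJ/min
ΔT = Q/(ṁ·Cp) = 12840/(277×2.26) = 20.511 K
T_out = 19.3 + 20.511 = 39.811 °C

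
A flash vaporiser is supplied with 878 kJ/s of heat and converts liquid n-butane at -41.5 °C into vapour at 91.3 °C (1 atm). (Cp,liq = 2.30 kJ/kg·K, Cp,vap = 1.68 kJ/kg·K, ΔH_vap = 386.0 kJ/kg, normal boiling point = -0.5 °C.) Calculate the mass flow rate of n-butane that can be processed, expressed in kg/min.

ṁ = 83.0 kg/min

Δh = 2.30×(-0.5−-41.5) + 386.0 + 1.68×(91.3−-0.5) = 634.52 kJ/kg
Q = 878 kJ/s = 878 kJ/s = 52680 kJ/min
ṁ = Q/Δh = 52680 / 634.52 = 83.023 kg/min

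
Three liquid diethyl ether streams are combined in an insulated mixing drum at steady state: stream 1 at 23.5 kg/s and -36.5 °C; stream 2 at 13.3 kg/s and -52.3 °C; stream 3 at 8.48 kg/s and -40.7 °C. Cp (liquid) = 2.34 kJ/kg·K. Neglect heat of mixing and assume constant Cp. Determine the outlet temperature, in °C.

T_out = -41.9 °C

Adiabatic, steady state ⇒ Σ ṁᵢCp,ᵢ(T_out − Tᵢ) = 0
T_out = Σ ṁᵢCp,ᵢTᵢ / Σ ṁᵢCp,ᵢ
      = -4442.4 / 105.96 = -41.927 °C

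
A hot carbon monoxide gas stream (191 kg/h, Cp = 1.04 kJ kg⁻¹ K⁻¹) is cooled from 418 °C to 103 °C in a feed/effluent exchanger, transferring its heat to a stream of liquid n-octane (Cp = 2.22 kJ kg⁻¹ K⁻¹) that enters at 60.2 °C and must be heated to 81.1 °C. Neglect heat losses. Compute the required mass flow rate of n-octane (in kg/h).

Heat released by hot stream: Q = 191 × 1.04 × (418 − 103) = 62572 kJ/h
Energy balance on cold side (adiabatic exchanger): Q = ṁ_c·Cp_c·(T_c,out − T_c,in)
ṁ_c = 62572 / [2.22 × (81.1 − 60.2)] = 1348.6 kg/h

ṁ_c = 1350 kg/h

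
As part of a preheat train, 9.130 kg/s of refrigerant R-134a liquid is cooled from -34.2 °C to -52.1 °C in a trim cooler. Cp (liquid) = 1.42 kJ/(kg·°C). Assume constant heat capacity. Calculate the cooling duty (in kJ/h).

Q = ṁ·Cp·ΔT = 9.130 × 1.42 × (-52.1 − -34.2) = -232.07 kJ/s
Cooling duty = 835440 kJ/h

Q_c = 835000 kJ/h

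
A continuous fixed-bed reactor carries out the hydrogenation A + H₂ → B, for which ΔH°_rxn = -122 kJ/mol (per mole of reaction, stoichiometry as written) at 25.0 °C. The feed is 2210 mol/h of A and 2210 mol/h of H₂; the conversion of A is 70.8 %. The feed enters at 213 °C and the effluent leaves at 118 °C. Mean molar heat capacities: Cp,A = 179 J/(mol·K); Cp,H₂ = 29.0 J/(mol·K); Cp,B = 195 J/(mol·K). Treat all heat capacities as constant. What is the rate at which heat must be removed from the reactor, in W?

Q_out = 65700 W

Extent of reaction ξ = 0.708 × 2210 = 1564.7 mol/h
Reaction term: ξ·ΔH°_rxn = 1564.7 × -122 = -190890 kJ/h
Sensible, feed 213→25 °C: -86420 kJ/h
Outlet flows (mol/h): A 645.32, H₂ 645.32, B 1564.7
Sensible, products 25→118 °C: 40859 kJ/h
Q = ΔH = -236450 kJ/h = -65.681 kW
Heat removed = 65681 W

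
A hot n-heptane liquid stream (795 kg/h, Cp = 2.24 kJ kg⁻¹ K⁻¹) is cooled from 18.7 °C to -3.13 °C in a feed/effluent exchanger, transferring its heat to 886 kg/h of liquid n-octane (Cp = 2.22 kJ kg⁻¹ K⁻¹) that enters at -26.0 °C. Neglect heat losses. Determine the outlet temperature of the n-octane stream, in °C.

T_c,out = -6.24 °C

Heat released by hot stream: Q = 795 × 2.24 × (18.7 − -3.13) = 38875 kJ/h
Energy balance on cold side (adiabatic exchanger): Q = ṁ_c·Cp_c·(T_c,out − T_c,in)
T_c,out = -26.0 + 38875/(886 × 2.22) = -6.2357 °C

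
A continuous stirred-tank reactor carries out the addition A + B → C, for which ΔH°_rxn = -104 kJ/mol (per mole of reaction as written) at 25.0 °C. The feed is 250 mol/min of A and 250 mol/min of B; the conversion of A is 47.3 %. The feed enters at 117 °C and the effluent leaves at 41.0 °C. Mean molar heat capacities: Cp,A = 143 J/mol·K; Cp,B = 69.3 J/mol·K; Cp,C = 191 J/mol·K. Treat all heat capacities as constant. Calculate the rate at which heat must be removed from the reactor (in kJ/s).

Q_out = 273 kJ/s

Extent of reaction ξ = 0.473 × 250 = 118.25 mol/min
Reaction term: ξ·ΔH°_rxn = 118.25 × -104 = -12298 kJ/min
Sensible, feed 117→25 °C: -4882.9 kJ/min
Outlet flows (mol/min): A 131.75, B 131.75, C 118.25
Sensible, products 25→41.0 °C: 808.9 kJ/min
Q = ΔH = -16372 kJ/min = -272.87 kW
Heat removed = 272.87 kJ/s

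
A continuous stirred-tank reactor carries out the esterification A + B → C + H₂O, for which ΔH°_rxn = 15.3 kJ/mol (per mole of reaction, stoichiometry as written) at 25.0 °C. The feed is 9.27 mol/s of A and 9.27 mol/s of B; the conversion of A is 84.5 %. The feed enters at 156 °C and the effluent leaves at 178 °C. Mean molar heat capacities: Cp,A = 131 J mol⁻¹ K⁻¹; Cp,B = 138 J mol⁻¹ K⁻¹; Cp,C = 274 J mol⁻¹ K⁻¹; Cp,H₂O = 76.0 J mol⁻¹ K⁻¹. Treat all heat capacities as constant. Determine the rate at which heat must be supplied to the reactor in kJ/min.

Q_in = 16300 kJ/min

Extent of reaction ξ = 0.845 × 9.27 = 7.8331 mol/s
Reaction term: ξ·ΔH°_rxn = 7.8331 × 15.3 = 119.85 kJ/s
Sensible, feed 156→25 °C: -326.67 kJ/s
Outlet flows (mol/s): A 1.4368, B 1.4368, C 7.8331, H₂O 7.8331
Sensible, products 25→178 °C: 478.6 kJ/s
Q = ΔH = 271.78 kJ/s = 271.78 kW
Heat supplied = 16307 kJ/min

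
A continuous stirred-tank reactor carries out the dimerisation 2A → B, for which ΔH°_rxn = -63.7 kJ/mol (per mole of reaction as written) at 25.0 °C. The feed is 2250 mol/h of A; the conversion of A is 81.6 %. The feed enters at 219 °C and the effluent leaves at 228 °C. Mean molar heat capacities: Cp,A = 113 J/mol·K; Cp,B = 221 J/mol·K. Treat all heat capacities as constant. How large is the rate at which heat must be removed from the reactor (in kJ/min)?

Q_out = 952 kJ/min

Extent of reaction ξ = 0.816 × 2250 / 2 = 918 mol/h
Reaction term: ξ·ΔH°_rxn = 918 × -63.7 = -58477 kJ/h
Sensible, feed 219→25 °C: -49324 kJ/h
Outlet flows (mol/h): A 414, B 918
Sensible, products 25→228 °C: 50681 kJ/h
Q = ΔH = -57120 kJ/h = -15.867 kW
Heat removed = 952 kJ/min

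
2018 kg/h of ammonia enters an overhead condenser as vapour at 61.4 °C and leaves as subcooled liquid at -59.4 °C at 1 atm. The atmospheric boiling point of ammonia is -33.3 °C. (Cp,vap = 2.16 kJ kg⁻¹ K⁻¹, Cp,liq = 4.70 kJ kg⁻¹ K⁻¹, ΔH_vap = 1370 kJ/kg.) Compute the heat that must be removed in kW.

Q_c = 951 kW

vapour 61.4→-33.3 °C: -204.55 kJ/kg
condensation at -33.3 °C: -1370 kJ/kg
liquid -33.3→-59.4 °C: -122.67 kJ/kg
Δh = -204.55 + -1370 + -122.67 = -1697.2 kJ/kg
Q = ṁ·Δh = 2018 kg/h × -1697.2 kJ/kg = -3.425e+06 kJ/h
|Q| = 951.39 kW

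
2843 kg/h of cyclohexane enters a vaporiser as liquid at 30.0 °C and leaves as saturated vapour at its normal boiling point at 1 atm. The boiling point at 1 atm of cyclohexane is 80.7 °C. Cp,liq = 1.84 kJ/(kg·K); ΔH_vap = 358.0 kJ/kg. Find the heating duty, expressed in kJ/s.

Q = 356 kJ/s

liquid 30.0→80.7 °C: 93.288 kJ/kg
vaporisation at 80.7 °C: 358 kJ/kg
Δh = 93.288 + 358 = 451.29 kJ/kg
Q = ṁ·Δh = 2843 kg/h × 451.29 kJ/kg = 1.283e+06 kJ/h
|Q| = 356.39 kW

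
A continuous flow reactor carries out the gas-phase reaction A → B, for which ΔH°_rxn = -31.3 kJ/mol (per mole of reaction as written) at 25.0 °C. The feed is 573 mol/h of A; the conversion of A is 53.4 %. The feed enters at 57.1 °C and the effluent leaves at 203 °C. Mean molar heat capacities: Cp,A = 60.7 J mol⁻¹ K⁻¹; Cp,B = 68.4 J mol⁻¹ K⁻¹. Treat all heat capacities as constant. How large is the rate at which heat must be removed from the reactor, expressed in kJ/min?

Q_out = 68.1 kJ/min

Extent of reaction ξ = 0.534 × 573 = 305.98 mol/h
Reaction term: ξ·ΔH°_rxn = 305.98 × -31.3 = -9577.2 kJ/h
Sensible, feed 57.1→25 °C: -1116.5 kJ/h
Outlet flows (mol/h): A 267.02, B 305.98
Sensible, products 25→203 °C: 6610.4 kJ/h
Q = ΔH = -4083.3 kJ/h = -1.1342 kW
Heat removed = 68.055 kJ/min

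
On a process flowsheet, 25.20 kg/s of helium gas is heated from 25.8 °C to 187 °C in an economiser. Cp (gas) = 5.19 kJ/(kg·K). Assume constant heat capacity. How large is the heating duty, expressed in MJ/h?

Q = 75900 MJ/h

Q = ṁ·Cp·ΔT = 25.20 × 5.19 × (187 − 25.8) = 21083 kJ/s
Heating duty = 75899 MJ/h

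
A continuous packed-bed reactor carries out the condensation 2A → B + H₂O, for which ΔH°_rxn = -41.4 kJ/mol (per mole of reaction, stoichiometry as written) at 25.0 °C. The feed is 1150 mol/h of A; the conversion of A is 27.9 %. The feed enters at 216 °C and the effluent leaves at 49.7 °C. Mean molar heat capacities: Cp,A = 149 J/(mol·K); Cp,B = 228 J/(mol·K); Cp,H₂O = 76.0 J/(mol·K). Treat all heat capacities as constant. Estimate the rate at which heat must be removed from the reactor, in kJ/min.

Q_out = 585 kJ/min

Extent of reaction ξ = 0.279 × 1150 / 2 = 160.43 mol/h
Reaction term: ξ·ΔH°_rxn = 160.43 × -41.4 = -6641.6 kJ/h
Sensible, feed 216→25 °C: -32728 kJ/h
Outlet flows (mol/h): A 829.15, B 160.43, H₂O 160.43
Sensible, products 25→49.7 °C: 4256.1 kJ/h
Q = ΔH = -35113 kJ/h = -9.7537 kW
Heat removed = 585.22 kJ/min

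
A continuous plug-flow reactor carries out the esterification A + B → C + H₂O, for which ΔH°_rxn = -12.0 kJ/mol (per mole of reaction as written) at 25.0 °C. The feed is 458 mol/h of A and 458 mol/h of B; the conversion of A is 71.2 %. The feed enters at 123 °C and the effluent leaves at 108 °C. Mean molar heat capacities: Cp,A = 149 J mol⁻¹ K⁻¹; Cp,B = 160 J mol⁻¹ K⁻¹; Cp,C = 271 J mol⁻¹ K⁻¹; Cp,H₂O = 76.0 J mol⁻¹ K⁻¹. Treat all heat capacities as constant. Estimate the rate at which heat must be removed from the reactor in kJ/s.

Q_out = 1.39 kJ/s

Extent of reaction ξ = 0.712 × 458 = 326.1 mol/h
Reaction term: ξ·ΔH°_rxn = 326.1 × -12.0 = -3913.2 kJ/h
Sensible, feed 123→25 °C: -13869 kJ/h
Outlet flows (mol/h): A 131.9, B 131.9, C 326.1, H₂O 326.1
Sensible, products 25→108 °C: 12775 kJ/h
Q = ΔH = -5007.5 kJ/h = -1.391 kW
Heat removed = 1.391 kJ/s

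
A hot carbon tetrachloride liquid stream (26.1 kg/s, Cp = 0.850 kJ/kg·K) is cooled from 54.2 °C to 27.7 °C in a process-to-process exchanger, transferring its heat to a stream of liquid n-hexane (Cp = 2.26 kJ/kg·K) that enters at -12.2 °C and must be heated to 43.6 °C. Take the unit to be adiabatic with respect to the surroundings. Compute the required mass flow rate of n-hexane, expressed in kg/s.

Heat released by hot stream: Q = 26.1 × 0.850 × (54.2 − 27.7) = 587.9 kJ/s
Energy balance on cold side (adiabatic exchanger): Q = ṁ_c·Cp_c·(T_c,out − T_c,in)
ṁ_c = 587.9 / [2.26 × (43.6 − -12.2)] = 4.6619 kg/s

ṁ_c = 4.66 kg/s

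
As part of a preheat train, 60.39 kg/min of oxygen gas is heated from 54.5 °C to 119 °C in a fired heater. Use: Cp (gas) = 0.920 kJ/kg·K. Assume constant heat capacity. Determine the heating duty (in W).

Q = 59700 W

Q = ṁ·Cp·ΔT = 60.39 × 0.920 × (119 − 54.5) = 3583.5 kJ/min
Converting: 3583.5 / 60 s = 59.726 kW
Heating duty = 59726 W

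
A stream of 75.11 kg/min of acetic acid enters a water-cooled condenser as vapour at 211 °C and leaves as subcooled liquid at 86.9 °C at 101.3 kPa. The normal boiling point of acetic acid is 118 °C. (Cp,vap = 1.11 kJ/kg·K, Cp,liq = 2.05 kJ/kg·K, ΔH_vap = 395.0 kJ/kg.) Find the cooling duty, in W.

vapour 211→118 °C: -103.23 kJ/kg
condensation at 118 °C: -395 kJ/kg
liquid 118→86.9 °C: -63.755 kJ/kg
Δh = -103.23 + -395 + -63.755 = -561.99 kJ/kg
Q = ṁ·Δh = 75.11 kg/min × -561.99 kJ/kg = -42211 kJ/min
|Q| = 703.51 kW = 703510 W

Q_c = 704000 W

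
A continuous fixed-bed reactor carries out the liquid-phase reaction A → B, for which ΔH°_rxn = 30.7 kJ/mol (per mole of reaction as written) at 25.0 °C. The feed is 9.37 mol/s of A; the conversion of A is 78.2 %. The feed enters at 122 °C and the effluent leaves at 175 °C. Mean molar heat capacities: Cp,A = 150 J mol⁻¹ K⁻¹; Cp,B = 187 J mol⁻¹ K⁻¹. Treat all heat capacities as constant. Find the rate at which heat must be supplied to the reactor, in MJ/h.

Q_in = 1220 MJ/h

Extent of reaction ξ = 0.782 × 9.37 = 7.3273 mol/s
Reaction term: ξ·ΔH°_rxn = 7.3273 × 30.7 = 224.95 kJ/s
Sensible, feed 122→25 °C: -136.33 kJ/s
Outlet flows (mol/s): A 2.0427, B 7.3273
Sensible, products 25→175 °C: 251.49 kJ/s
Q = ΔH = 340.11 kJ/s = 340.11 kW
Heat supplied = 1224.4 MJ/h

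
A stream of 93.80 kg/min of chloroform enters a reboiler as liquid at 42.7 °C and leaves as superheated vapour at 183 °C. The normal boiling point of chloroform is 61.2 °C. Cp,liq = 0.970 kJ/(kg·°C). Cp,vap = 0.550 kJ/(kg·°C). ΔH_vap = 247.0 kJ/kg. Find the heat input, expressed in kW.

Q = 519 kW

liquid 42.7→61.2 °C: 17.945 kJ/kg
vaporisation at 61.2 °C: 247 kJ/kg
vapour 61.2→183 °C: 66.99 kJ/kg
Δh = 17.945 + 247 + 66.99 = 331.94 kJ/kg
Q = ṁ·Δh = 93.80 kg/min × 331.94 kJ/kg = 31136 kJ/min
|Q| = 518.93 kW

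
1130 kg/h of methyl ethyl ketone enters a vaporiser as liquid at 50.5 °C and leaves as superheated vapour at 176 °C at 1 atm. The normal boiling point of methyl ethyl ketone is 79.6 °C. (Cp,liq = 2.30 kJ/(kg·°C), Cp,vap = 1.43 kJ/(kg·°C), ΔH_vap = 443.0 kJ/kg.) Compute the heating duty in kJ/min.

liquid 50.5→79.6 °C: 66.93 kJ/kg
vaporisation at 79.6 °C: 443 kJ/kg
vapour 79.6→176 °C: 137.85 kJ/kg
Δh = 66.93 + 443 + 137.85 = 647.78 kJ/kg
Q = ṁ·Δh = 1130 kg/h × 647.78 kJ/kg = 731990 kJ/h
|Q| = 203.33 kW = 12200 kJ/min

Q = 12200 kJ/min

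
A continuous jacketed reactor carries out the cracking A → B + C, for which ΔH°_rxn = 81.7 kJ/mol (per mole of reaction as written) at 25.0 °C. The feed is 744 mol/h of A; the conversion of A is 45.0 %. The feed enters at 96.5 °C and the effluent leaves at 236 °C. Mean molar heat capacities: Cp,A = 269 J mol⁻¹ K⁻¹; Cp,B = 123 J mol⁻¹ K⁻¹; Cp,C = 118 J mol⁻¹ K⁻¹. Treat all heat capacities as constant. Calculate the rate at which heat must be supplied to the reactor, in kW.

Extent of reaction ξ = 0.450 × 744 = 334.8 mol/h
Reaction term: ξ·ΔH°_rxn = 334.8 × 81.7 = 27353 kJ/h
Sensible, feed 96.5→25 °C: -14310 kJ/h
Outlet flows (mol/h): A 409.2, B 334.8, C 334.8
Sensible, products 25→236 °C: 40251 kJ/h
Q = ΔH = 53294 kJ/h = 14.804 kW
Heat supplied = 14.804 kW

Q_in = 14.8 kW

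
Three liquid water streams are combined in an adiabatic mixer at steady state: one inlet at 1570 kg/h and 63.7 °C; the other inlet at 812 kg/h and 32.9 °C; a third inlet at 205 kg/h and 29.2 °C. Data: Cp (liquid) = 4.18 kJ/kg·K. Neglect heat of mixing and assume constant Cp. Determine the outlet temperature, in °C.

T_out = 51.3 °C

Energy balance with Q = 0: Σ ṁᵢCp,ᵢ(T_out − Tᵢ) = 0
Σ ṁᵢCp,ᵢTᵢ = 1570×4.18×63.7 + 812×4.18×32.9 + 205×4.18×29.2 = 554730
Σ ṁᵢCp,ᵢ = 1570×4.18 + 812×4.18 + 205×4.18 = 10814
T_out = 554730 / 10814 = 51.299 °C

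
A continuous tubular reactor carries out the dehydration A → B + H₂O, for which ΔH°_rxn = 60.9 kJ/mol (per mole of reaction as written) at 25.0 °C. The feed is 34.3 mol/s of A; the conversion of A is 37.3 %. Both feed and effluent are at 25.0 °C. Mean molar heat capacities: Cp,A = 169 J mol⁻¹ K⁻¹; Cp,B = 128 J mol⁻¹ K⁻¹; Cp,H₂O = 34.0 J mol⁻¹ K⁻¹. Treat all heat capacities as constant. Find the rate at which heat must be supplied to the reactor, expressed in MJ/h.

Q_in = 2800 MJ/h

Extent of reaction ξ = 0.373 × 34.3 = 12.794 mol/s
Reaction term: ξ·ΔH°_rxn = 12.794 × 60.9 = 779.15 kJ/s
Q = ΔH = 779.15 kJ/s = 779.15 kW
Heat supplied = 2804.9 MJ/h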